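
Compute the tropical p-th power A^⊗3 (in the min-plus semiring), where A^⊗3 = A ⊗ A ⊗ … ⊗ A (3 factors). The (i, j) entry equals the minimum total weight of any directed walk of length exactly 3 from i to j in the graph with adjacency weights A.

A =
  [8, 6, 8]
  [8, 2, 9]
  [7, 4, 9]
A^⊗3 =
  [16, 10, 17]
  [12, 6, 13]
  [14, 8, 15]

Each entry (A^⊗3)_ij equals the minimum over all length-3 walks i = v_0 → v_1 → … → v_3 = j of Σ_t A[v_t][v_{t+1}]. For example, for (i, j) = (0, 2) we minimise over 9 possible intermediate vertex sequences; the minimum is 17, attained along the walk 0 → 1 → 1 → 2.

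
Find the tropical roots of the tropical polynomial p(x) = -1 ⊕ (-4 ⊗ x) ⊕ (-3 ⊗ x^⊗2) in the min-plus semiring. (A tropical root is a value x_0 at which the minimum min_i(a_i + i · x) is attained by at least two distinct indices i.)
Roots: {-1, 3}

Each tropical root is a break point of the lower envelope of the lines y = a_i + i · x (there are 3 lines, with slopes 0, 1, ..., 2). Only the lines that attain the minimum somewhere contribute to roots; other lines are dominated. Here the surviving (envelope) indices are i = 2, i = 1, i = 0.
Intersections between consecutive envelope lines give the roots: for adjacent envelope indices i < j the intersection is x = (a_i − a_j) / (j − i). Reading off the sorted break points: {-1, 3}.
Verification: at each break x_0, at least two indices attain the minimum of min_i(a_i + i · x_0).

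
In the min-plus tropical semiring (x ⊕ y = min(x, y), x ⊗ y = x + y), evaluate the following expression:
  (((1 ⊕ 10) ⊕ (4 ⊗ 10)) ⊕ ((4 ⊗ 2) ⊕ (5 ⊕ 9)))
(((1 ⊕ 10) ⊕ (4 ⊗ 10)) ⊕ ((4 ⊗ 2) ⊕ (5 ⊕ 9))) = 1

Expand innermost to outermost. Recall ⊕ takes the minimum of its arguments and ⊗ takes their sum. Working out the expression (((1 ⊕ 10) ⊕ (4 ⊗ 10)) ⊕ ((4 ⊗ 2) ⊕ (5 ⊕ 9))) gives 1.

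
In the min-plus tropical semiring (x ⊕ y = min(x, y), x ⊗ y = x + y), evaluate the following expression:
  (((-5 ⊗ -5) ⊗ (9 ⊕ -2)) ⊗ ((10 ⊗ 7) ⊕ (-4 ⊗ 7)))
(((-5 ⊗ -5) ⊗ (9 ⊕ -2)) ⊗ ((10 ⊗ 7) ⊕ (-4 ⊗ 7))) = -9

Expand innermost to outermost. Recall ⊕ takes the minimum of its arguments and ⊗ takes their sum. Working out the expression (((-5 ⊗ -5) ⊗ (9 ⊕ -2)) ⊗ ((10 ⊗ 7) ⊕ (-4 ⊗ 7))) gives -9.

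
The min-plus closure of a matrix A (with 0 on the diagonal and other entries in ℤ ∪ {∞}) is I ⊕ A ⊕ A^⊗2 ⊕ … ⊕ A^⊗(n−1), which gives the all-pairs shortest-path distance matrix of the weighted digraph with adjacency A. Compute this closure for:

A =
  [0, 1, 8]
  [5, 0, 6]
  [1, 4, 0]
Closure =
  [0, 1, 7]
  [5, 0, 6]
  [1, 2, 0]

This is the Floyd-Warshall all-pairs shortest-path computation. For each intermediate vertex k = 0, 1, …, 2, update dist[i][j] ← min(dist[i][j], dist[i][k] + dist[k][j]). The final matrix gives, for each (i, j), the minimum total weight of any directed path from i to j (possibly empty when i = j).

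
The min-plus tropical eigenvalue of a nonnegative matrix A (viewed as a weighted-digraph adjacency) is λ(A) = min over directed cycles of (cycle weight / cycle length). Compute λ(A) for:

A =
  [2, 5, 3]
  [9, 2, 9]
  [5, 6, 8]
λ(A) = 2

Enumerate directed cycles and compute their means (weight / length). Sample:
  cycle 0 → 0: weight = 2, length = 1, mean = 2/1 ≈ 2.000
  cycle 1 → 1: weight = 2, length = 1, mean = 2/1 ≈ 2.000
  cycle 2 → 2: weight = 8, length = 1, mean = 8/1 ≈ 8.000
  cycle 0 → 1 → 0: weight = 14, length = 2, mean = 14/2 ≈ 7.000
  cycle 0 → 2 → 0: weight = 8, length = 2, mean = 8/2 ≈ 4.000
  cycle 1 → 0 → 1: weight = 14, length = 2, mean = 14/2 ≈ 7.000
Minimum mean = 2.000, attained e.g. along the cycle 0 → 0 with weight 2 and length 1. So λ(A) = 2/1 = 2.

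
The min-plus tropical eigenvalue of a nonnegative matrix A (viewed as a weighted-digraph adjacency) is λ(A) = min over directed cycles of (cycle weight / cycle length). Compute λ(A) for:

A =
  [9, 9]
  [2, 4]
λ(A) = 4

Enumerate directed cycles and compute their means (weight / length). Sample:
  cycle 0 → 0: weight = 9, length = 1, mean = 9/1 ≈ 9.000
  cycle 1 → 1: weight = 4, length = 1, mean = 4/1 ≈ 4.000
  cycle 0 → 1 → 0: weight = 11, length = 2, mean = 11/2 ≈ 5.500
  cycle 1 → 0 → 1: weight = 11, length = 2, mean = 11/2 ≈ 5.500
Minimum mean = 4.000, attained e.g. along the cycle 1 → 1 with weight 4 and length 1. So λ(A) = 4/1 = 4.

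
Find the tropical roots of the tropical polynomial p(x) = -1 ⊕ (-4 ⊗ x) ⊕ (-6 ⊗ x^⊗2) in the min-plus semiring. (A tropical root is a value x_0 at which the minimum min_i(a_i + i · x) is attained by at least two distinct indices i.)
Roots: {2, 3}

Each tropical root is a break point of the lower envelope of the lines y = a_i + i · x (there are 3 lines, with slopes 0, 1, ..., 2). Only the lines that attain the minimum somewhere contribute to roots; other lines are dominated. Here the surviving (envelope) indices are i = 2, i = 1, i = 0.
Intersections between consecutive envelope lines give the roots: for adjacent envelope indices i < j the intersection is x = (a_i − a_j) / (j − i). Reading off the sorted break points: {2, 3}.
Verification: at each break x_0, at least two indices attain the minimum of min_i(a_i + i · x_0).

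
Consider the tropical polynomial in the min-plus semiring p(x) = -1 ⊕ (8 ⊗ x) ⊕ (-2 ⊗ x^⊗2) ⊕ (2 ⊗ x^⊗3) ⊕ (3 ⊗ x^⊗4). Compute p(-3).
p(-3) = -9

A tropical monomial a ⊗ x^⊗i evaluates to a + i · x. Evaluating each term at x = -3:
  Term 0 contributes -1 + 0 · -3 = -1
  Term 1 contributes 8 + 1 · -3 = 5
  Term 2 contributes -2 + 2 · -3 = -8
  Term 3 contributes 2 + 3 · -3 = -7
  Term 4 contributes 3 + 4 · -3 = -9
p(-3) = ⊕ of these = min[-1, 5, -8, -7, -9] = -9.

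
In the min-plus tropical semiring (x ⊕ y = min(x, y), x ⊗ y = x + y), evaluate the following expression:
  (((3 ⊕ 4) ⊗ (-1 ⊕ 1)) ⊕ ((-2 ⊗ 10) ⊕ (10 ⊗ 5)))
(((3 ⊕ 4) ⊗ (-1 ⊕ 1)) ⊕ ((-2 ⊗ 10) ⊕ (10 ⊗ 5))) = 2

Expand innermost to outermost. Recall ⊕ takes the minimum of its arguments and ⊗ takes their sum. Working out the expression (((3 ⊕ 4) ⊗ (-1 ⊕ 1)) ⊕ ((-2 ⊗ 10) ⊕ (10 ⊗ 5))) gives 2.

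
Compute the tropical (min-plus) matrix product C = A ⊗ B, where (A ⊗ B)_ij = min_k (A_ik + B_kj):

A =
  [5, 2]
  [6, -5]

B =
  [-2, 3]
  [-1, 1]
A ⊗ B =
  [1, 3]
  [-6, -4]

Apply the min-plus product entry-by-entry:
  C[0][0] = min over k of (A[0][0] + B[0][0] = 5 + -2 = 3, A[0][1] + B[1][0] = 2 + -1 = 1) = 1 (attained at k = 1)
  C[0][1] = min over k of (A[0][0] + B[0][1] = 5 + 3 = 8, A[0][1] + B[1][1] = 2 + 1 = 3) = 3 (attained at k = 1)
  C[1][0] = min over k of (A[1][0] + B[0][0] = 6 + -2 = 4, A[1][1] + B[1][0] = -5 + -1 = -6) = -6 (attained at k = 1)
  C[1][1] = min over k of (A[1][0] + B[0][1] = 6 + 3 = 9, A[1][1] + B[1][1] = -5 + 1 = -4) = -4 (attained at k = 1)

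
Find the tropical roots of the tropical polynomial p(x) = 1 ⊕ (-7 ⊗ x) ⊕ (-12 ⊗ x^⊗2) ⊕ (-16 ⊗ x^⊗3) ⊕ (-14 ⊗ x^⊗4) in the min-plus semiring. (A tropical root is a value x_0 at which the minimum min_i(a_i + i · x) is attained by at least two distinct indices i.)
Roots: {-2, 4, 5, 8}

Each tropical root is a break point of the lower envelope of the lines y = a_i + i · x (there are 5 lines, with slopes 0, 1, ..., 4). Only the lines that attain the minimum somewhere contribute to roots; other lines are dominated. Here the surviving (envelope) indices are i = 4, i = 3, i = 2, i = 1, i = 0.
Intersections between consecutive envelope lines give the roots: for adjacent envelope indices i < j the intersection is x = (a_i − a_j) / (j − i). Reading off the sorted break points: {-2, 4, 5, 8}.
Verification: at each break x_0, at least two indices attain the minimum of min_i(a_i + i · x_0).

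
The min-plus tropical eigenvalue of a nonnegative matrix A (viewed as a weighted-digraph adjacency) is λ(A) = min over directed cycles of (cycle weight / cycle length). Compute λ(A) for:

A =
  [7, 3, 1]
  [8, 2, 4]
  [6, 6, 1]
λ(A) = 1

Enumerate directed cycles and compute their means (weight / length). Sample:
  cycle 0 → 0: weight = 7, length = 1, mean = 7/1 ≈ 7.000
  cycle 1 → 1: weight = 2, length = 1, mean = 2/1 ≈ 2.000
  cycle 2 → 2: weight = 1, length = 1, mean = 1/1 ≈ 1.000
  cycle 0 → 1 → 0: weight = 11, length = 2, mean = 11/2 ≈ 5.500
  cycle 0 → 2 → 0: weight = 7, length = 2, mean = 7/2 ≈ 3.500
  cycle 1 → 0 → 1: weight = 11, length = 2, mean = 11/2 ≈ 5.500
Minimum mean = 1.000, attained e.g. along the cycle 2 → 2 with weight 1 and length 1. So λ(A) = 1/1 = 1.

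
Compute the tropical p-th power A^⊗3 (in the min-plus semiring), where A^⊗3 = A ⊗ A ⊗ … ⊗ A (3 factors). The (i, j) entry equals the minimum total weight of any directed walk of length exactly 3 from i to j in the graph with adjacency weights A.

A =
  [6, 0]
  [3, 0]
A^⊗3 =
  [3, 0]
  [3, 0]

Each entry (A^⊗3)_ij equals the minimum over all length-3 walks i = v_0 → v_1 → … → v_3 = j of Σ_t A[v_t][v_{t+1}]. For example, for (i, j) = (0, 1) we minimise over 4 possible intermediate vertex sequences; the minimum is 0, attained along the walk 0 → 1 → 1 → 1.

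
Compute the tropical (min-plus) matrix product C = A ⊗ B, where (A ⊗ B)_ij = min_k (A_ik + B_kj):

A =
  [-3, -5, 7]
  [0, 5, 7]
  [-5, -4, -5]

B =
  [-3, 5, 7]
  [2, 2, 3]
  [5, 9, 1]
A ⊗ B =
  [-6, -3, -2]
  [-3, 5, 7]
  [-8, -2, -4]

Apply the min-plus product entry-by-entry:
  C[0][0] = min over k of (A[0][0] + B[0][0] = -3 + -3 = -6, A[0][1] + B[1][0] = -5 + 2 = -3, A[0][2] + B[2][0] = 7 + 5 = 12) = -6 (attained at k = 0)
  C[0][1] = min over k of (A[0][0] + B[0][1] = -3 + 5 = 2, A[0][1] + B[1][1] = -5 + 2 = -3, A[0][2] + B[2][1] = 7 + 9 = 16) = -3 (attained at k = 1)
  C[0][2] = min over k of (A[0][0] + B[0][2] = -3 + 7 = 4, A[0][1] + B[1][2] = -5 + 3 = -2, A[0][2] + B[2][2] = 7 + 1 = 8) = -2 (attained at k = 1)
  C[1][0] = min over k of (A[1][0] + B[0][0] = 0 + -3 = -3, A[1][1] + B[1][0] = 5 + 2 = 7, A[1][2] + B[2][0] = 7 + 5 = 12) = -3 (attained at k = 0)
  C[1][1] = min over k of (A[1][0] + B[0][1] = 0 + 5 = 5, A[1][1] + B[1][1] = 5 + 2 = 7, A[1][2] + B[2][1] = 7 + 9 = 16) = 5 (attained at k = 0)
  C[1][2] = min over k of (A[1][0] + B[0][2] = 0 + 7 = 7, A[1][1] + B[1][2] = 5 + 3 = 8, A[1][2] + B[2][2] = 7 + 1 = 8) = 7 (attained at k = 0)
  C[2][0] = min over k of (A[2][0] + B[0][0] = -5 + -3 = -8, A[2][1] + B[1][0] = -4 + 2 = -2, A[2][2] + B[2][0] = -5 + 5 = 0) = -8 (attained at k = 0)
  C[2][1] = min over k of (A[2][0] + B[0][1] = -5 + 5 = 0, A[2][1] + B[1][1] = -4 + 2 = -2, A[2][2] + B[2][1] = -5 + 9 = 4) = -2 (attained at k = 1)
  C[2][2] = min over k of (A[2][0] + B[0][2] = -5 + 7 = 2, A[2][1] + B[1][2] = -4 + 3 = -1, A[2][2] + B[2][2] = -5 + 1 = -4) = -4 (attained at k = 2)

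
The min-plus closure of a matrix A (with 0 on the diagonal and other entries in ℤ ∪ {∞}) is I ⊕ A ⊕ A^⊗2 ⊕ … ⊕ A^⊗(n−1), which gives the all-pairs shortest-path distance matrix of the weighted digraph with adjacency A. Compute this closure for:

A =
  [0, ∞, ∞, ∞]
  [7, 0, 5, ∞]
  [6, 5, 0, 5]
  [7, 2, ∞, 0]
Closure =
  [0, ∞, ∞, ∞]
  [7, 0, 5, 10]
  [6, 5, 0, 5]
  [7, 2, 7, 0]

This is the Floyd-Warshall all-pairs shortest-path computation. For each intermediate vertex k = 0, 1, …, 3, update dist[i][j] ← min(dist[i][j], dist[i][k] + dist[k][j]). The final matrix gives, for each (i, j), the minimum total weight of any directed path from i to j (possibly empty when i = j).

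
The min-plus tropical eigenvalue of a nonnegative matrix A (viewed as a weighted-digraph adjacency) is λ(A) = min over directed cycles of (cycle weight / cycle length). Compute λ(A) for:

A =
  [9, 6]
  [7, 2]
λ(A) = 2

Enumerate directed cycles and compute their means (weight / length). Sample:
  cycle 0 → 0: weight = 9, length = 1, mean = 9/1 ≈ 9.000
  cycle 1 → 1: weight = 2, length = 1, mean = 2/1 ≈ 2.000
  cycle 0 → 1 → 0: weight = 13, length = 2, mean = 13/2 ≈ 6.500
  cycle 1 → 0 → 1: weight = 13, length = 2, mean = 13/2 ≈ 6.500
Minimum mean = 2.000, attained e.g. along the cycle 1 → 1 with weight 2 and length 1. So λ(A) = 2/1 = 2.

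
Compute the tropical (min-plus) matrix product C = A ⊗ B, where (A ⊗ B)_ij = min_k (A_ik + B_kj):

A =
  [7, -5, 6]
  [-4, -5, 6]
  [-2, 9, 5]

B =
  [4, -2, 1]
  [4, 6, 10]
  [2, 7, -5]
A ⊗ B =
  [-1, 1, 1]
  [-1, -6, -3]
  [2, -4, -1]

Apply the min-plus product entry-by-entry:
  C[0][0] = min over k of (A[0][0] + B[0][0] = 7 + 4 = 11, A[0][1] + B[1][0] = -5 + 4 = -1, A[0][2] + B[2][0] = 6 + 2 = 8) = -1 (attained at k = 1)
  C[0][1] = min over k of (A[0][0] + B[0][1] = 7 + -2 = 5, A[0][1] + B[1][1] = -5 + 6 = 1, A[0][2] + B[2][1] = 6 + 7 = 13) = 1 (attained at k = 1)
  C[0][2] = min over k of (A[0][0] + B[0][2] = 7 + 1 = 8, A[0][1] + B[1][2] = -5 + 10 = 5, A[0][2] + B[2][2] = 6 + -5 = 1) = 1 (attained at k = 2)
  C[1][0] = min over k of (A[1][0] + B[0][0] = -4 + 4 = 0, A[1][1] + B[1][0] = -5 + 4 = -1, A[1][2] + B[2][0] = 6 + 2 = 8) = -1 (attained at k = 1)
  C[1][1] = min over k of (A[1][0] + B[0][1] = -4 + -2 = -6, A[1][1] + B[1][1] = -5 + 6 = 1, A[1][2] + B[2][1] = 6 + 7 = 13) = -6 (attained at k = 0)
  C[1][2] = min over k of (A[1][0] + B[0][2] = -4 + 1 = -3, A[1][1] + B[1][2] = -5 + 10 = 5, A[1][2] + B[2][2] = 6 + -5 = 1) = -3 (attained at k = 0)
  C[2][0] = min over k of (A[2][0] + B[0][0] = -2 + 4 = 2, A[2][1] + B[1][0] = 9 + 4 = 13, A[2][2] + B[2][0] = 5 + 2 = 7) = 2 (attained at k = 0)
  C[2][1] = min over k of (A[2][0] + B[0][1] = -2 + -2 = -4, A[2][1] + B[1][1] = 9 + 6 = 15, A[2][2] + B[2][1] = 5 + 7 = 12) = -4 (attained at k = 0)
  C[2][2] = min over k of (A[2][0] + B[0][2] = -2 + 1 = -1, A[2][1] + B[1][2] = 9 + 10 = 19, A[2][2] + B[2][2] = 5 + -5 = 0) = -1 (attained at k = 0)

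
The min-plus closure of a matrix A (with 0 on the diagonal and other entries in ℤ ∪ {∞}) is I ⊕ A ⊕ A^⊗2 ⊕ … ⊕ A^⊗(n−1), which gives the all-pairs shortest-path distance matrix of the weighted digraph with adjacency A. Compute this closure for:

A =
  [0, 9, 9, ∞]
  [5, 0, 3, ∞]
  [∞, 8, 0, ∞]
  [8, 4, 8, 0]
Closure =
  [0, 9, 9, ∞]
  [5, 0, 3, ∞]
  [13, 8, 0, ∞]
  [8, 4, 7, 0]

This is the Floyd-Warshall all-pairs shortest-path computation. For each intermediate vertex k = 0, 1, …, 3, update dist[i][j] ← min(dist[i][j], dist[i][k] + dist[k][j]). The final matrix gives, for each (i, j), the minimum total weight of any directed path from i to j (possibly empty when i = j).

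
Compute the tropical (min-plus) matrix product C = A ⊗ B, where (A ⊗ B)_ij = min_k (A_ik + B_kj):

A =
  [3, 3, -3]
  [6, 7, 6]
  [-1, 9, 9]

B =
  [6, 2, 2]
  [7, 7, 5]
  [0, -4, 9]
A ⊗ B =
  [-3, -7, 5]
  [6, 2, 8]
  [5, 1, 1]

Apply the min-plus product entry-by-entry:
  C[0][0] = min over k of (A[0][0] + B[0][0] = 3 + 6 = 9, A[0][1] + B[1][0] = 3 + 7 = 10, A[0][2] + B[2][0] = -3 + 0 = -3) = -3 (attained at k = 2)
  C[0][1] = min over k of (A[0][0] + B[0][1] = 3 + 2 = 5, A[0][1] + B[1][1] = 3 + 7 = 10, A[0][2] + B[2][1] = -3 + -4 = -7) = -7 (attained at k = 2)
  C[0][2] = min over k of (A[0][0] + B[0][2] = 3 + 2 = 5, A[0][1] + B[1][2] = 3 + 5 = 8, A[0][2] + B[2][2] = -3 + 9 = 6) = 5 (attained at k = 0)
  C[1][0] = min over k of (A[1][0] + B[0][0] = 6 + 6 = 12, A[1][1] + B[1][0] = 7 + 7 = 14, A[1][2] + B[2][0] = 6 + 0 = 6) = 6 (attained at k = 2)
  C[1][1] = min over k of (A[1][0] + B[0][1] = 6 + 2 = 8, A[1][1] + B[1][1] = 7 + 7 = 14, A[1][2] + B[2][1] = 6 + -4 = 2) = 2 (attained at k = 2)
  C[1][2] = min over k of (A[1][0] + B[0][2] = 6 + 2 = 8, A[1][1] + B[1][2] = 7 + 5 = 12, A[1][2] + B[2][2] = 6 + 9 = 15) = 8 (attained at k = 0)
  C[2][0] = min over k of (A[2][0] + B[0][0] = -1 + 6 = 5, A[2][1] + B[1][0] = 9 + 7 = 16, A[2][2] + B[2][0] = 9 + 0 = 9) = 5 (attained at k = 0)
  C[2][1] = min over k of (A[2][0] + B[0][1] = -1 + 2 = 1, A[2][1] + B[1][1] = 9 + 7 = 16, A[2][2] + B[2][1] = 9 + -4 = 5) = 1 (attained at k = 0)
  C[2][2] = min over k of (A[2][0] + B[0][2] = -1 + 2 = 1, A[2][1] + B[1][2] = 9 + 5 = 14, A[2][2] + B[2][2] = 9 + 9 = 18) = 1 (attained at k = 0)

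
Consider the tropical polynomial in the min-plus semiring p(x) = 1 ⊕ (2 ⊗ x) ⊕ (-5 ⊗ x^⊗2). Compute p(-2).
p(-2) = -9

A tropical monomial a ⊗ x^⊗i evaluates to a + i · x. Evaluating each term at x = -2:
  Term 0 contributes 1 + 0 · -2 = 1
  Term 1 contributes 2 + 1 · -2 = 0
  Term 2 contributes -5 + 2 · -2 = -9
p(-2) = ⊕ of these = min[1, 0, -9] = -9.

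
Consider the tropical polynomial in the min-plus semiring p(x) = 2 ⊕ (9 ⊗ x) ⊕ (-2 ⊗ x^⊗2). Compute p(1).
p(1) = 0

A tropical monomial a ⊗ x^⊗i evaluates to a + i · x. Evaluating each term at x = 1:
  Term 0 contributes 2 + 0 · 1 = 2
  Term 1 contributes 9 + 1 · 1 = 10
  Term 2 contributes -2 + 2 · 1 = 0
p(1) = ⊕ of these = min[2, 10, 0] = 0.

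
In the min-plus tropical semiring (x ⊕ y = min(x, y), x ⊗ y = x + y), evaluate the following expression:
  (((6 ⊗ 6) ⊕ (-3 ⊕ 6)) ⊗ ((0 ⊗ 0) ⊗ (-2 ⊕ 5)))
(((6 ⊗ 6) ⊕ (-3 ⊕ 6)) ⊗ ((0 ⊗ 0) ⊗ (-2 ⊕ 5))) = -5

Expand innermost to outermost. Recall ⊕ takes the minimum of its arguments and ⊗ takes their sum. Working out the expression (((6 ⊗ 6) ⊕ (-3 ⊕ 6)) ⊗ ((0 ⊗ 0) ⊗ (-2 ⊕ 5))) gives -5.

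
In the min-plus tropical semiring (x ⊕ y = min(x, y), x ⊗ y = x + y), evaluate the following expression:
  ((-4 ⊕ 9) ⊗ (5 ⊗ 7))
((-4 ⊕ 9) ⊗ (5 ⊗ 7)) = 8

Expand innermost to outermost. Recall ⊕ takes the minimum of its arguments and ⊗ takes their sum. Working out the expression ((-4 ⊕ 9) ⊗ (5 ⊗ 7)) gives 8.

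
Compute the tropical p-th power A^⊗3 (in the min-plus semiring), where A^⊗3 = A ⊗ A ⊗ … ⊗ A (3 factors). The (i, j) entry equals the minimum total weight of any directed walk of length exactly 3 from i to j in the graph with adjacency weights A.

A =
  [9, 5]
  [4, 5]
A^⊗3 =
  [14, 14]
  [13, 14]

Each entry (A^⊗3)_ij equals the minimum over all length-3 walks i = v_0 → v_1 → … → v_3 = j of Σ_t A[v_t][v_{t+1}]. For example, for (i, j) = (0, 1) we minimise over 4 possible intermediate vertex sequences; the minimum is 14, attained along the walk 0 → 1 → 0 → 1.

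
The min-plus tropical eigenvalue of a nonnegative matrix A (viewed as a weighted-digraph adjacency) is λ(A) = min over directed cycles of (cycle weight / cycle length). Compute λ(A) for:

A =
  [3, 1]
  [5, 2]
λ(A) = 2

Enumerate directed cycles and compute their means (weight / length). Sample:
  cycle 0 → 0: weight = 3, length = 1, mean = 3/1 ≈ 3.000
  cycle 1 → 1: weight = 2, length = 1, mean = 2/1 ≈ 2.000
  cycle 0 → 1 → 0: weight = 6, length = 2, mean = 6/2 ≈ 3.000
  cycle 1 → 0 → 1: weight = 6, length = 2, mean = 6/2 ≈ 3.000
Minimum mean = 2.000, attained e.g. along the cycle 1 → 1 with weight 2 and length 1. So λ(A) = 2/1 = 2.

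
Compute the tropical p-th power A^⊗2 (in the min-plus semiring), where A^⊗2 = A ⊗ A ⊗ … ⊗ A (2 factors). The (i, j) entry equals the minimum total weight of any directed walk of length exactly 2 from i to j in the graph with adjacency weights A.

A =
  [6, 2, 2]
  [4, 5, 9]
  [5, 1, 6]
A^⊗2 =
  [6, 3, 8]
  [9, 6, 6]
  [5, 6, 7]

Each entry (A^⊗2)_ij equals the minimum over all length-2 walks i = v_0 → v_1 → … → v_2 = j of Σ_t A[v_t][v_{t+1}]. For example, for (i, j) = (0, 2) we minimise over 3 possible intermediate vertex sequences; the minimum is 8, attained along the walk 0 → 0 → 2.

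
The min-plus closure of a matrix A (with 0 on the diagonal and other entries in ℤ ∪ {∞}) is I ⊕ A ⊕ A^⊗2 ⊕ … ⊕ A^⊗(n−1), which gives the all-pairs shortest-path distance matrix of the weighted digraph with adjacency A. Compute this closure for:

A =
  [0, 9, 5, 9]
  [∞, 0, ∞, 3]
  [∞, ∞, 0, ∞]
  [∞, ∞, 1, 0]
Closure =
  [0, 9, 5, 9]
  [∞, 0, 4, 3]
  [∞, ∞, 0, ∞]
  [∞, ∞, 1, 0]

This is the Floyd-Warshall all-pairs shortest-path computation. For each intermediate vertex k = 0, 1, …, 3, update dist[i][j] ← min(dist[i][j], dist[i][k] + dist[k][j]). The final matrix gives, for each (i, j), the minimum total weight of any directed path from i to j (possibly empty when i = j).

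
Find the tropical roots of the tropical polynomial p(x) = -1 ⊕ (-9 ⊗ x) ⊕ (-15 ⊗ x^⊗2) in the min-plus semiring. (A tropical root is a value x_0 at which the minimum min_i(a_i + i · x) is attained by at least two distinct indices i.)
Roots: {6, 8}

Each tropical root is a break point of the lower envelope of the lines y = a_i + i · x (there are 3 lines, with slopes 0, 1, ..., 2). Only the lines that attain the minimum somewhere contribute to roots; other lines are dominated. Here the surviving (envelope) indices are i = 2, i = 1, i = 0.
Intersections between consecutive envelope lines give the roots: for adjacent envelope indices i < j the intersection is x = (a_i − a_j) / (j − i). Reading off the sorted break points: {6, 8}.
Verification: at each break x_0, at least two indices attain the minimum of min_i(a_i + i · x_0).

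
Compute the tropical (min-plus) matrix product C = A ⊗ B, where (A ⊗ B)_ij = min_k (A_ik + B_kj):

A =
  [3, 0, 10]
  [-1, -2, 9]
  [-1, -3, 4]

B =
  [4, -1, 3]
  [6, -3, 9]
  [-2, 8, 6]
A ⊗ B =
  [6, -3, 6]
  [3, -5, 2]
  [2, -6, 2]

Apply the min-plus product entry-by-entry:
  C[0][0] = min over k of (A[0][0] + B[0][0] = 3 + 4 = 7, A[0][1] + B[1][0] = 0 + 6 = 6, A[0][2] + B[2][0] = 10 + -2 = 8) = 6 (attained at k = 1)
  C[0][1] = min over k of (A[0][0] + B[0][1] = 3 + -1 = 2, A[0][1] + B[1][1] = 0 + -3 = -3, A[0][2] + B[2][1] = 10 + 8 = 18) = -3 (attained at k = 1)
  C[0][2] = min over k of (A[0][0] + B[0][2] = 3 + 3 = 6, A[0][1] + B[1][2] = 0 + 9 = 9, A[0][2] + B[2][2] = 10 + 6 = 16) = 6 (attained at k = 0)
  C[1][0] = min over k of (A[1][0] + B[0][0] = -1 + 4 = 3, A[1][1] + B[1][0] = -2 + 6 = 4, A[1][2] + B[2][0] = 9 + -2 = 7) = 3 (attained at k = 0)
  C[1][1] = min over k of (A[1][0] + B[0][1] = -1 + -1 = -2, A[1][1] + B[1][1] = -2 + -3 = -5, A[1][2] + B[2][1] = 9 + 8 = 17) = -5 (attained at k = 1)
  C[1][2] = min over k of (A[1][0] + B[0][2] = -1 + 3 = 2, A[1][1] + B[1][2] = -2 + 9 = 7, A[1][2] + B[2][2] = 9 + 6 = 15) = 2 (attained at k = 0)
  C[2][0] = min over k of (A[2][0] + B[0][0] = -1 + 4 = 3, A[2][1] + B[1][0] = -3 + 6 = 3, A[2][2] + B[2][0] = 4 + -2 = 2) = 2 (attained at k = 2)
  C[2][1] = min over k of (A[2][0] + B[0][1] = -1 + -1 = -2, A[2][1] + B[1][1] = -3 + -3 = -6, A[2][2] + B[2][1] = 4 + 8 = 12) = -6 (attained at k = 1)
  C[2][2] = min over k of (A[2][0] + B[0][2] = -1 + 3 = 2, A[2][1] + B[1][2] = -3 + 9 = 6, A[2][2] + B[2][2] = 4 + 6 = 10) = 2 (attained at k = 0)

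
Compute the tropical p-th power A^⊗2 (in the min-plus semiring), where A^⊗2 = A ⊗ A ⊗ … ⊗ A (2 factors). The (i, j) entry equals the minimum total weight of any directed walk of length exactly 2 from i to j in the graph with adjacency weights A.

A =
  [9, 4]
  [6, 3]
A^⊗2 =
  [10, 7]
  [9, 6]

Each entry (A^⊗2)_ij equals the minimum over all length-2 walks i = v_0 → v_1 → … → v_2 = j of Σ_t A[v_t][v_{t+1}]. For example, for (i, j) = (0, 1) we minimise over 2 possible intermediate vertex sequences; the minimum is 7, attained along the walk 0 → 1 → 1.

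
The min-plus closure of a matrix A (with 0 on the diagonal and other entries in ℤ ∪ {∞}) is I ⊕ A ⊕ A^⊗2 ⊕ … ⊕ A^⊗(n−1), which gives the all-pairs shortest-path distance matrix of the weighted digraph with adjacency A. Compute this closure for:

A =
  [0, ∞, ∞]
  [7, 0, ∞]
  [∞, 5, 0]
Closure =
  [0, ∞, ∞]
  [7, 0, ∞]
  [12, 5, 0]

This is the Floyd-Warshall all-pairs shortest-path computation. For each intermediate vertex k = 0, 1, …, 2, update dist[i][j] ← min(dist[i][j], dist[i][k] + dist[k][j]). The final matrix gives, for each (i, j), the minimum total weight of any directed path from i to j (possibly empty when i = j).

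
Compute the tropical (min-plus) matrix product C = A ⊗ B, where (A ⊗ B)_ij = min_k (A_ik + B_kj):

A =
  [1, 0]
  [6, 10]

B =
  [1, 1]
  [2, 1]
A ⊗ B =
  [2, 1]
  [7, 7]

Apply the min-plus product entry-by-entry:
  C[0][0] = min over k of (A[0][0] + B[0][0] = 1 + 1 = 2, A[0][1] + B[1][0] = 0 + 2 = 2) = 2 (attained at k = 0)
  C[0][1] = min over k of (A[0][0] + B[0][1] = 1 + 1 = 2, A[0][1] + B[1][1] = 0 + 1 = 1) = 1 (attained at k = 1)
  C[1][0] = min over k of (A[1][0] + B[0][0] = 6 + 1 = 7, A[1][1] + B[1][0] = 10 + 2 = 12) = 7 (attained at k = 0)
  C[1][1] = min over k of (A[1][0] + B[0][1] = 6 + 1 = 7, A[1][1] + B[1][1] = 10 + 1 = 11) = 7 (attained at k = 0)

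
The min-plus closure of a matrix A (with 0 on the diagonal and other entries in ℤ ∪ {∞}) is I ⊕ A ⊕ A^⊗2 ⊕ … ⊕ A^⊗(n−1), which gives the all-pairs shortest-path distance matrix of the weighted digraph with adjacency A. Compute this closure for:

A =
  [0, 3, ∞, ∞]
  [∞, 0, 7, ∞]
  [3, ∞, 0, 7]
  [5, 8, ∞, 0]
Closure =
  [0, 3, 10, 17]
  [10, 0, 7, 14]
  [3, 6, 0, 7]
  [5, 8, 15, 0]

This is the Floyd-Warshall all-pairs shortest-path computation. For each intermediate vertex k = 0, 1, …, 3, update dist[i][j] ← min(dist[i][j], dist[i][k] + dist[k][j]). The final matrix gives, for each (i, j), the minimum total weight of any directed path from i to j (possibly empty when i = j).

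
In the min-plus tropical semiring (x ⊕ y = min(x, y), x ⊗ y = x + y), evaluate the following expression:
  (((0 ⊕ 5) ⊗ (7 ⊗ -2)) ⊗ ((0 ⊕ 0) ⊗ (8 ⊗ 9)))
(((0 ⊕ 5) ⊗ (7 ⊗ -2)) ⊗ ((0 ⊕ 0) ⊗ (8 ⊗ 9))) = 22

Expand innermost to outermost. Recall ⊕ takes the minimum of its arguments and ⊗ takes their sum. Working out the expression (((0 ⊕ 5) ⊗ (7 ⊗ -2)) ⊗ ((0 ⊕ 0) ⊗ (8 ⊗ 9))) gives 22.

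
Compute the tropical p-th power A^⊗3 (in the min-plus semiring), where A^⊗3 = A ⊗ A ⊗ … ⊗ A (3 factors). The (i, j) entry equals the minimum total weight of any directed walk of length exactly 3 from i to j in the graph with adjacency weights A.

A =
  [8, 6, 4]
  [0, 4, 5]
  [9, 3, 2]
A^⊗3 =
  [7, 9, 8]
  [6, 7, 6]
  [5, 7, 6]

Each entry (A^⊗3)_ij equals the minimum over all length-3 walks i = v_0 → v_1 → … → v_3 = j of Σ_t A[v_t][v_{t+1}]. For example, for (i, j) = (0, 2) we minimise over 9 possible intermediate vertex sequences; the minimum is 8, attained along the walk 0 → 2 → 2 → 2.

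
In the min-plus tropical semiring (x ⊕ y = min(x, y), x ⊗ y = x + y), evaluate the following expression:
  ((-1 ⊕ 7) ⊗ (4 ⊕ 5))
((-1 ⊕ 7) ⊗ (4 ⊕ 5)) = 3

Expand innermost to outermost. Recall ⊕ takes the minimum of its arguments and ⊗ takes their sum. Working out the expression ((-1 ⊕ 7) ⊗ (4 ⊕ 5)) gives 3.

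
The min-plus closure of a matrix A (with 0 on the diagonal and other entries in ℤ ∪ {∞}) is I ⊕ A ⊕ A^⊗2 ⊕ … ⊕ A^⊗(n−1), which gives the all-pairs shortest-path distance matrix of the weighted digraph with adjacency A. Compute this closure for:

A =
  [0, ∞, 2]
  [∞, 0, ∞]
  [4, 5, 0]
Closure =
  [0, 7, 2]
  [∞, 0, ∞]
  [4, 5, 0]

This is the Floyd-Warshall all-pairs shortest-path computation. For each intermediate vertex k = 0, 1, …, 2, update dist[i][j] ← min(dist[i][j], dist[i][k] + dist[k][j]). The final matrix gives, for each (i, j), the minimum total weight of any directed path from i to j (possibly empty when i = j).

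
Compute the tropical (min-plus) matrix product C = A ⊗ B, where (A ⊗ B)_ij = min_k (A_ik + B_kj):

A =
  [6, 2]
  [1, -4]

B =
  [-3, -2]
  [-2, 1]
A ⊗ B =
  [0, 3]
  [-6, -3]

Apply the min-plus product entry-by-entry:
  C[0][0] = min over k of (A[0][0] + B[0][0] = 6 + -3 = 3, A[0][1] + B[1][0] = 2 + -2 = 0) = 0 (attained at k = 1)
  C[0][1] = min over k of (A[0][0] + B[0][1] = 6 + -2 = 4, A[0][1] + B[1][1] = 2 + 1 = 3) = 3 (attained at k = 1)
  C[1][0] = min over k of (A[1][0] + B[0][0] = 1 + -3 = -2, A[1][1] + B[1][0] = -4 + -2 = -6) = -6 (attained at k = 1)
  C[1][1] = min over k of (A[1][0] + B[0][1] = 1 + -2 = -1, A[1][1] + B[1][1] = -4 + 1 = -3) = -3 (attained at k = 1)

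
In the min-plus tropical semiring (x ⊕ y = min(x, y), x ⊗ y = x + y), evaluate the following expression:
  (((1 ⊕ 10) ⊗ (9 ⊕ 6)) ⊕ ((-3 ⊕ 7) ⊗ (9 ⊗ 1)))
(((1 ⊕ 10) ⊗ (9 ⊕ 6)) ⊕ ((-3 ⊕ 7) ⊗ (9 ⊗ 1))) = 7

Expand innermost to outermost. Recall ⊕ takes the minimum of its arguments and ⊗ takes their sum. Working out the expression (((1 ⊕ 10) ⊗ (9 ⊕ 6)) ⊕ ((-3 ⊕ 7) ⊗ (9 ⊗ 1))) gives 7.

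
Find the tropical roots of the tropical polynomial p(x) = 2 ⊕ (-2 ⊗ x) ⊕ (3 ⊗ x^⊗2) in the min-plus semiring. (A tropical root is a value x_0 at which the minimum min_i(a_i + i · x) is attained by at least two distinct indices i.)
Roots: {-5, 4}

Each tropical root is a break point of the lower envelope of the lines y = a_i + i · x (there are 3 lines, with slopes 0, 1, ..., 2). Only the lines that attain the minimum somewhere contribute to roots; other lines are dominated. Here the surviving (envelope) indices are i = 2, i = 1, i = 0.
Intersections between consecutive envelope lines give the roots: for adjacent envelope indices i < j the intersection is x = (a_i − a_j) / (j − i). Reading off the sorted break points: {-5, 4}.
Verification: at each break x_0, at least two indices attain the minimum of min_i(a_i + i · x_0).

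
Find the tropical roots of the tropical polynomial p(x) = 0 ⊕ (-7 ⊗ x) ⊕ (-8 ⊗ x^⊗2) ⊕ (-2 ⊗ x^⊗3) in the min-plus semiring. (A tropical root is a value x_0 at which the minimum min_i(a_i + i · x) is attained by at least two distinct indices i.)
Roots: {-6, 1, 7}

Each tropical root is a break point of the lower envelope of the lines y = a_i + i · x (there are 4 lines, with slopes 0, 1, ..., 3). Only the lines that attain the minimum somewhere contribute to roots; other lines are dominated. Here the surviving (envelope) indices are i = 3, i = 2, i = 1, i = 0.
Intersections between consecutive envelope lines give the roots: for adjacent envelope indices i < j the intersection is x = (a_i − a_j) / (j − i). Reading off the sorted break points: {-6, 1, 7}.
Verification: at each break x_0, at least two indices attain the minimum of min_i(a_i + i · x_0).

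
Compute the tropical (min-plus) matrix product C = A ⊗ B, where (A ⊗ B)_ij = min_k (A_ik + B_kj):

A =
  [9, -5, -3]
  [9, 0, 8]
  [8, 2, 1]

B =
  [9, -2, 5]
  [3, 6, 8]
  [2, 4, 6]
A ⊗ B =
  [-2, 1, 3]
  [3, 6, 8]
  [3, 5, 7]

Apply the min-plus product entry-by-entry:
  C[0][0] = min over k of (A[0][0] + B[0][0] = 9 + 9 = 18, A[0][1] + B[1][0] = -5 + 3 = -2, A[0][2] + B[2][0] = -3 + 2 = -1) = -2 (attained at k = 1)
  C[0][1] = min over k of (A[0][0] + B[0][1] = 9 + -2 = 7, A[0][1] + B[1][1] = -5 + 6 = 1, A[0][2] + B[2][1] = -3 + 4 = 1) = 1 (attained at k = 1)
  C[0][2] = min over k of (A[0][0] + B[0][2] = 9 + 5 = 14, A[0][1] + B[1][2] = -5 + 8 = 3, A[0][2] + B[2][2] = -3 + 6 = 3) = 3 (attained at k = 1)
  C[1][0] = min over k of (A[1][0] + B[0][0] = 9 + 9 = 18, A[1][1] + B[1][0] = 0 + 3 = 3, A[1][2] + B[2][0] = 8 + 2 = 10) = 3 (attained at k = 1)
  C[1][1] = min over k of (A[1][0] + B[0][1] = 9 + -2 = 7, A[1][1] + B[1][1] = 0 + 6 = 6, A[1][2] + B[2][1] = 8 + 4 = 12) = 6 (attained at k = 1)
  C[1][2] = min over k of (A[1][0] + B[0][2] = 9 + 5 = 14, A[1][1] + B[1][2] = 0 + 8 = 8, A[1][2] + B[2][2] = 8 + 6 = 14) = 8 (attained at k = 1)
  C[2][0] = min over k of (A[2][0] + B[0][0] = 8 + 9 = 17, A[2][1] + B[1][0] = 2 + 3 = 5, A[2][2] + B[2][0] = 1 + 2 = 3) = 3 (attained at k = 2)
  C[2][1] = min over k of (A[2][0] + B[0][1] = 8 + -2 = 6, A[2][1] + B[1][1] = 2 + 6 = 8, A[2][2] + B[2][1] = 1 + 4 = 5) = 5 (attained at k = 2)
  C[2][2] = min over k of (A[2][0] + B[0][2] = 8 + 5 = 13, A[2][1] + B[1][2] = 2 + 8 = 10, A[2][2] + B[2][2] = 1 + 6 = 7) = 7 (attained at k = 2)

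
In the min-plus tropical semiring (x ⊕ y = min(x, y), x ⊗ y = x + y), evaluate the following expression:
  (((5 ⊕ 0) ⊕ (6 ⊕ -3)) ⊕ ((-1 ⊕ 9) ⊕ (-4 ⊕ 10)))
(((5 ⊕ 0) ⊕ (6 ⊕ -3)) ⊕ ((-1 ⊕ 9) ⊕ (-4 ⊕ 10))) = -4

Expand innermost to outermost. Recall ⊕ takes the minimum of its arguments and ⊗ takes their sum. Working out the expression (((5 ⊕ 0) ⊕ (6 ⊕ -3)) ⊕ ((-1 ⊕ 9) ⊕ (-4 ⊕ 10))) gives -4.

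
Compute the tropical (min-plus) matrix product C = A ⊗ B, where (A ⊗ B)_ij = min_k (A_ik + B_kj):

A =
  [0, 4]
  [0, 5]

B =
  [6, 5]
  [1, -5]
A ⊗ B =
  [5, -1]
  [6, 0]

Apply the min-plus product entry-by-entry:
  C[0][0] = min over k of (A[0][0] + B[0][0] = 0 + 6 = 6, A[0][1] + B[1][0] = 4 + 1 = 5) = 5 (attained at k = 1)
  C[0][1] = min over k of (A[0][0] + B[0][1] = 0 + 5 = 5, A[0][1] + B[1][1] = 4 + -5 = -1) = -1 (attained at k = 1)
  C[1][0] = min over k of (A[1][0] + B[0][0] = 0 + 6 = 6, A[1][1] + B[1][0] = 5 + 1 = 6) = 6 (attained at k = 0)
  C[1][1] = min over k of (A[1][0] + B[0][1] = 0 + 5 = 5, A[1][1] + B[1][1] = 5 + -5 = 0) = 0 (attained at k = 1)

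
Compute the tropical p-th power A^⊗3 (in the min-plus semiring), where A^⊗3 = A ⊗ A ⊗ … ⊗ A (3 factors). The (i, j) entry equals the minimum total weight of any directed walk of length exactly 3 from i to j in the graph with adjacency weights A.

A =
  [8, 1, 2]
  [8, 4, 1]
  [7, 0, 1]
A^⊗3 =
  [9, 2, 3]
  [9, 2, 2]
  [8, 1, 2]

Each entry (A^⊗3)_ij equals the minimum over all length-3 walks i = v_0 → v_1 → … → v_3 = j of Σ_t A[v_t][v_{t+1}]. For example, for (i, j) = (0, 2) we minimise over 9 possible intermediate vertex sequences; the minimum is 3, attained along the walk 0 → 1 → 2 → 2.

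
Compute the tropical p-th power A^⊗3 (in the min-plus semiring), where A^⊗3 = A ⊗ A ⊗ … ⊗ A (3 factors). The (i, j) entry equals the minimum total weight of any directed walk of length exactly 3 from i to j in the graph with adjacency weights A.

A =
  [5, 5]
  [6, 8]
A^⊗3 =
  [15, 15]
  [16, 16]

Each entry (A^⊗3)_ij equals the minimum over all length-3 walks i = v_0 → v_1 → … → v_3 = j of Σ_t A[v_t][v_{t+1}]. For example, for (i, j) = (0, 1) we minimise over 4 possible intermediate vertex sequences; the minimum is 15, attained along the walk 0 → 0 → 0 → 1.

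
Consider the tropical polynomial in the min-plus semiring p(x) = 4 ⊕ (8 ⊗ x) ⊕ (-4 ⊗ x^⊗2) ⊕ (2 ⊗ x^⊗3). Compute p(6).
p(6) = 4

A tropical monomial a ⊗ x^⊗i evaluates to a + i · x. Evaluating each term at x = 6:
  Term 0 contributes 4 + 0 · 6 = 4
  Term 1 contributes 8 + 1 · 6 = 14
  Term 2 contributes -4 + 2 · 6 = 8
  Term 3 contributes 2 + 3 · 6 = 20
p(6) = ⊕ of these = min[4, 14, 8, 20] = 4.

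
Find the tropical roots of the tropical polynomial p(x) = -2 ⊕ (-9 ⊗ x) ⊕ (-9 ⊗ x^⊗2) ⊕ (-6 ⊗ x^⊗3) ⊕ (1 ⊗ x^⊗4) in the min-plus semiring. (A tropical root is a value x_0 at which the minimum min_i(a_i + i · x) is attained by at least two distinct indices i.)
Roots: {-7, -3, 0, 7}

Each tropical root is a break point of the lower envelope of the lines y = a_i + i · x (there are 5 lines, with slopes 0, 1, ..., 4). Only the lines that attain the minimum somewhere contribute to roots; other lines are dominated. Here the surviving (envelope) indices are i = 4, i = 3, i = 2, i = 1, i = 0.
Intersections between consecutive envelope lines give the roots: for adjacent envelope indices i < j the intersection is x = (a_i − a_j) / (j − i). Reading off the sorted break points: {-7, -3, 0, 7}.
Verification: at each break x_0, at least two indices attain the minimum of min_i(a_i + i · x_0).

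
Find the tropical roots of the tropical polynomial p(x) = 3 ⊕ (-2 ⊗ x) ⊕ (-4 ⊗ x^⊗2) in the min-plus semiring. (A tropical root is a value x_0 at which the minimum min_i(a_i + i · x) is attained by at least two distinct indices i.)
Roots: {2, 5}

Each tropical root is a break point of the lower envelope of the lines y = a_i + i · x (there are 3 lines, with slopes 0, 1, ..., 2). Only the lines that attain the minimum somewhere contribute to roots; other lines are dominated. Here the surviving (envelope) indices are i = 2, i = 1, i = 0.
Intersections between consecutive envelope lines give the roots: for adjacent envelope indices i < j the intersection is x = (a_i − a_j) / (j − i). Reading off the sorted break points: {2, 5}.
Verification: at each break x_0, at least two indices attain the minimum of min_i(a_i + i · x_0).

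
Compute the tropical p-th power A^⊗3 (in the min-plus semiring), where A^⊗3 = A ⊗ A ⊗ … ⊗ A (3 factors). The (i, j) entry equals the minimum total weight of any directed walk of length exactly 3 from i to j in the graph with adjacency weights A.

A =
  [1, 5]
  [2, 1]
A^⊗3 =
  [3, 7]
  [4, 3]

Each entry (A^⊗3)_ij equals the minimum over all length-3 walks i = v_0 → v_1 → … → v_3 = j of Σ_t A[v_t][v_{t+1}]. For example, for (i, j) = (0, 1) we minimise over 4 possible intermediate vertex sequences; the minimum is 7, attained along the walk 0 → 0 → 0 → 1.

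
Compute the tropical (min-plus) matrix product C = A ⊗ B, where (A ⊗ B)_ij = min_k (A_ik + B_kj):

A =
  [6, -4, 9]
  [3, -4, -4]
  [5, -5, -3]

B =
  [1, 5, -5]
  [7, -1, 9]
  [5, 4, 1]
A ⊗ B =
  [3, -5, 1]
  [1, -5, -3]
  [2, -6, -2]

Apply the min-plus product entry-by-entry:
  C[0][0] = min over k of (A[0][0] + B[0][0] = 6 + 1 = 7, A[0][1] + B[1][0] = -4 + 7 = 3, A[0][2] + B[2][0] = 9 + 5 = 14) = 3 (attained at k = 1)
  C[0][1] = min over k of (A[0][0] + B[0][1] = 6 + 5 = 11, A[0][1] + B[1][1] = -4 + -1 = -5, A[0][2] + B[2][1] = 9 + 4 = 13) = -5 (attained at k = 1)
  C[0][2] = min over k of (A[0][0] + B[0][2] = 6 + -5 = 1, A[0][1] + B[1][2] = -4 + 9 = 5, A[0][2] + B[2][2] = 9 + 1 = 10) = 1 (attained at k = 0)
  C[1][0] = min over k of (A[1][0] + B[0][0] = 3 + 1 = 4, A[1][1] + B[1][0] = -4 + 7 = 3, A[1][2] + B[2][0] = -4 + 5 = 1) = 1 (attained at k = 2)
  C[1][1] = min over k of (A[1][0] + B[0][1] = 3 + 5 = 8, A[1][1] + B[1][1] = -4 + -1 = -5, A[1][2] + B[2][1] = -4 + 4 = 0) = -5 (attained at k = 1)
  C[1][2] = min over k of (A[1][0] + B[0][2] = 3 + -5 = -2, A[1][1] + B[1][2] = -4 + 9 = 5, A[1][2] + B[2][2] = -4 + 1 = -3) = -3 (attained at k = 2)
  C[2][0] = min over k of (A[2][0] + B[0][0] = 5 + 1 = 6, A[2][1] + B[1][0] = -5 + 7 = 2, A[2][2] + B[2][0] = -3 + 5 = 2) = 2 (attained at k = 1)
  C[2][1] = min over k of (A[2][0] + B[0][1] = 5 + 5 = 10, A[2][1] + B[1][1] = -5 + -1 = -6, A[2][2] + B[2][1] = -3 + 4 = 1) = -6 (attained at k = 1)
  C[2][2] = min over k of (A[2][0] + B[0][2] = 5 + -5 = 0, A[2][1] + B[1][2] = -5 + 9 = 4, A[2][2] + B[2][2] = -3 + 1 = -2) = -2 (attained at k = 2)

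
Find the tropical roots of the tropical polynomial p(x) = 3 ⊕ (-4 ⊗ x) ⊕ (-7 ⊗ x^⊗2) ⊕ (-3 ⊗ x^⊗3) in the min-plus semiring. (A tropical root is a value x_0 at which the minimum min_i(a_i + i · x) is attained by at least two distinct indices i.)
Roots: {-4, 3, 7}

Each tropical root is a break point of the lower envelope of the lines y = a_i + i · x (there are 4 lines, with slopes 0, 1, ..., 3). Only the lines that attain the minimum somewhere contribute to roots; other lines are dominated. Here the surviving (envelope) indices are i = 3, i = 2, i = 1, i = 0.
Intersections between consecutive envelope lines give the roots: for adjacent envelope indices i < j the intersection is x = (a_i − a_j) / (j − i). Reading off the sorted break points: {-4, 3, 7}.
Verification: at each break x_0, at least two indices attain the minimum of min_i(a_i + i · x_0).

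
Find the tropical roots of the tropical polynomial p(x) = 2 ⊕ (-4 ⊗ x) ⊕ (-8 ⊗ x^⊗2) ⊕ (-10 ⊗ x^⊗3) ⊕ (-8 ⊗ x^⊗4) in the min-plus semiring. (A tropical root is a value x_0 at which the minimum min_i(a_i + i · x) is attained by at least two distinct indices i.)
Roots: {-2, 2, 4, 6}

Each tropical root is a break point of the lower envelope of the lines y = a_i + i · x (there are 5 lines, with slopes 0, 1, ..., 4). Only the lines that attain the minimum somewhere contribute to roots; other lines are dominated. Here the surviving (envelope) indices are i = 4, i = 3, i = 2, i = 1, i = 0.
Intersections between consecutive envelope lines give the roots: for adjacent envelope indices i < j the intersection is x = (a_i − a_j) / (j − i). Reading off the sorted break points: {-2, 2, 4, 6}.
Verification: at each break x_0, at least two indices attain the minimum of min_i(a_i + i · x_0).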